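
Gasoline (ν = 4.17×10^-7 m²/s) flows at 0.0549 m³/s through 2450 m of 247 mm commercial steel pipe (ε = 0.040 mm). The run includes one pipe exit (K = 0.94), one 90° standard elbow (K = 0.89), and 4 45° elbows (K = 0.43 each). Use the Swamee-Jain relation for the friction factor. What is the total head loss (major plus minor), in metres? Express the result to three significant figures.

V = 4Q/(πD²) = 1.146 m/s; V²/2g = 0.06691 m
Re = 6.79×10^5, ε/D = 1.62×10^-4 → f = 0.01474 (Swamee-Jain)
Major: h_f = f(L/D)·V²/2g = 0.01474·9919·0.06691 = 9.783 m
Minor: ΣK = 3.55; h_m = ΣK·V²/2g = 0.2375 m
Total H_L = 9.783 + 0.2375 = 10.02 m

H_L ≈ 10.0 m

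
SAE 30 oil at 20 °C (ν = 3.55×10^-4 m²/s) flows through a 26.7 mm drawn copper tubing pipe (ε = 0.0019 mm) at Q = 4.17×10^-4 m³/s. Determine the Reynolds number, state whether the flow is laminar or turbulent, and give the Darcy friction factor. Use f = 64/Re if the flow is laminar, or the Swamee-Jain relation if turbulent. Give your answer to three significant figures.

Re ≈ 56.0; laminar; f = 64/Re ≈ 1.14

V = 4Q/(πD²) = 0.7448 m/s
Re = VD/ν = 0.7448·0.0267/3.55×10^-4 = 56.0
Re < 2300 → laminar → f = 64/Re = 1.143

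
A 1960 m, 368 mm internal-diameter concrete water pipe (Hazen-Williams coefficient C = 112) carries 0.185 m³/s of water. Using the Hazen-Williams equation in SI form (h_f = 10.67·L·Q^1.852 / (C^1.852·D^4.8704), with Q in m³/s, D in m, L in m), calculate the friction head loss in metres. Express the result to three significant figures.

h_f ≈ 19.2 m

h_f = 10.67·1960·0.185^1.852 / (112^1.852·0.368^4.8704) = 19.17 m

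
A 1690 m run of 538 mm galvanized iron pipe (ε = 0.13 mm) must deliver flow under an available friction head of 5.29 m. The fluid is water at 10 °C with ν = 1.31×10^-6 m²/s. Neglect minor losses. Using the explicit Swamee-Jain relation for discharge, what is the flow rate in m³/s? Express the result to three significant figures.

Swamee-Jain (Type II): Q = -0.965·√(gD⁵h_f/L)·ln[ε/(3.7D) + √(3.17ν²L/(gD³h_f))]
√(gD⁵h_f/L) = √(9.81·0.538⁵·5.29/1690) = 0.03720
ε/(3.7D) = 6.53×10^-5; √(3.17ν²L/(gD³h_f)) = 3.37×10^-5
Q = -0.965·0.03720·ln(9.904×10^-5) = 0.3310 m³/s
Check: V = 1.46 m/s, Re = 5.98×10^5, f = 0.01568, h_f = 5.32 m ≈ 5.29 m ✓

Q ≈ 0.331 m³/s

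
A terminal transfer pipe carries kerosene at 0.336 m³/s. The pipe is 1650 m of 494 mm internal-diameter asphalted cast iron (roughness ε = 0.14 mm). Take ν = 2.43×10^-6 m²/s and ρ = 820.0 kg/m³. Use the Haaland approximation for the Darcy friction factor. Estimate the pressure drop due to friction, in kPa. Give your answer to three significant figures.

V = 4Q/(πD²) = 4·0.336/(π·0.494²) = 1.753 m/s
Re = VD/ν = 1.753·0.494/2.43×10^-6 = 3.56×10^5 → turbulent
ε/D = 0.14/494 = 2.83×10^-4
Haaland: f = 0.01643
h_f = f(L/D)V²/(2g) = 0.01643·(1650/0.494)·1.753²/(2·9.81) = 8.597 m
Δp = ρg·h_f = 820.0·9.81·8.597 = 69.16 kPa

Δp ≈ 69.2 kPa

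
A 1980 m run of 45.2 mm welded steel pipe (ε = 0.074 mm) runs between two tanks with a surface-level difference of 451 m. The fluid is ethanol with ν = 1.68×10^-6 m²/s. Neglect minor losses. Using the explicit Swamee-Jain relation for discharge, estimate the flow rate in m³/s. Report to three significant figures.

Q ≈ 0.00460 m³/s

Swamee-Jain (Type II): Q = -0.965·√(gD⁵h_f/L)·ln[ε/(3.7D) + √(3.17ν²L/(gD³h_f))]
√(gD⁵h_f/L) = √(9.81·0.0452⁵·451/1980) = 6.493×10^-4
ε/(3.7D) = 4.42×10^-4; √(3.17ν²L/(gD³h_f)) = 2.08×10^-4
Q = -0.965·6.493×10^-4·ln(6.507×10^-4) = 0.004597 m³/s
Check: V = 2.87 m/s, Re = 7.71×10^4, f = 0.02484, h_f = 455 m ≈ 451 m ✓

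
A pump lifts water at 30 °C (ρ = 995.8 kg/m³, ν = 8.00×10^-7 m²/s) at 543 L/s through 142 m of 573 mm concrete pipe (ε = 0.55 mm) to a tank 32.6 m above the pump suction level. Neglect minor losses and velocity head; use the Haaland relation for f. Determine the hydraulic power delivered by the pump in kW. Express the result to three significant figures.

V = 4Q/(πD²) = 2.106 m/s; Re = 1.51×10^6; ε/D = 9.60×10^-4; f = 0.01966
h_f = f(L/D)V²/2g = 1.101 m
Total head H = z + h_f = 32.6 + 1.101 = 33.70 m
P_hyd = ρgQH = 995.8·9.81·0.543·33.70 = 178.8 kW

P_hyd ≈ 179 kW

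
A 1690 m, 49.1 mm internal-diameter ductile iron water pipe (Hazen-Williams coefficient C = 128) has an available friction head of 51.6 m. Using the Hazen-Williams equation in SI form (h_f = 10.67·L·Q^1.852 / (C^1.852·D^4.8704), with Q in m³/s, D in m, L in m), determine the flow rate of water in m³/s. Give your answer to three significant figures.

Q ≈ 0.00196 m³/s

Rearranging: Q = [h_f·C^1.852·D^4.8704 / (10.67·L)]^(1/1.852)
Q = [51.6·128^1.852·0.0491^4.8704 / (10.67·1690)]^0.540 = 0.001957 m³/s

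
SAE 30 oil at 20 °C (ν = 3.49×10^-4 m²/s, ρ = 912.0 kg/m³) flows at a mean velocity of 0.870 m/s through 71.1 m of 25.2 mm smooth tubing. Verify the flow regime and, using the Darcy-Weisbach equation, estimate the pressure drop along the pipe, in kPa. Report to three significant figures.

Δp ≈ 992 kPa

Re = VD/ν = 0.870·0.02520/3.49×10^-4 = 62.8 → laminar (Re < 2300)
f = 64/Re = 1.019
h_f = f(L/D)V²/(2g) = 1.019·(71.1/0.02520)·0.870²/(2·9.81) = 110.9 m
Δp = ρg·h_f = 912.0·9.81·110.9 = 992.1 kPa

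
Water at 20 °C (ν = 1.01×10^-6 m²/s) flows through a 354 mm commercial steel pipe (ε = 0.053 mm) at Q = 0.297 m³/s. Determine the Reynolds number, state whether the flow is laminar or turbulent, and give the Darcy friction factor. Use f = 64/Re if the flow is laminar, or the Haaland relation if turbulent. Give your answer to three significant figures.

V = 4Q/(πD²) = 3.018 m/s
Re = VD/ν = 3.018·0.354/1.01×10^-6 = 1.06×10^6
Re > 4000 → turbulent; ε/D = 1.50×10^-4
Haaland: f = 0.01396

Re ≈ 1.06×10^6; turbulent; f ≈ 0.0140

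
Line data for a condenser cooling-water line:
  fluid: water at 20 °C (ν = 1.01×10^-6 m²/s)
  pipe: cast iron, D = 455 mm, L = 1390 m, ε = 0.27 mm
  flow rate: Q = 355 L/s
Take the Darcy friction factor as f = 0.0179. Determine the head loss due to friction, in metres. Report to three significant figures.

V = 4Q/(πD²) = 4·0.355/(π·0.455²) = 2.183 m/s
h_f = f(L/D)V²/(2g) = 0.01790·(1390/0.455)·2.183²/(2·9.81) = 13.29 m

h_f ≈ 13.3 m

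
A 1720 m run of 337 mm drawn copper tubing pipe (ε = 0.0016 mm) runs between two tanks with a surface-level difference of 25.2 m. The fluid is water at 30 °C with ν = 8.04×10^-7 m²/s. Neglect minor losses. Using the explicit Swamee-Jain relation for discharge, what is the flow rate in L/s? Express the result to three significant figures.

Q ≈ 260 L/s

Swamee-Jain (Type II): Q = -0.965·√(gD⁵h_f/L)·ln[ε/(3.7D) + √(3.17ν²L/(gD³h_f))]
√(gD⁵h_f/L) = √(9.81·0.337⁵·25.2/1720) = 0.02499
ε/(3.7D) = 1.28×10^-6; √(3.17ν²L/(gD³h_f)) = 1.93×10^-5
Q = -0.965·0.02499·ln(2.058×10^-5) = 0.2603 m³/s
Check: V = 2.92 m/s, Re = 1.22×10^6, f = 0.01136, h_f = 25.2 m ≈ 25.2 m ✓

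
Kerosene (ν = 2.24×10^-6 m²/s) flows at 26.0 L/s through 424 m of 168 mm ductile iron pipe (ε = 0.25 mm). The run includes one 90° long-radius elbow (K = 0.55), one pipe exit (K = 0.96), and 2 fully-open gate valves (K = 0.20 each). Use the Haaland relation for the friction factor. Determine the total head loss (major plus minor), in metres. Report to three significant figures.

V = 4Q/(πD²) = 1.173 m/s; V²/2g = 0.07012 m
Re = 8.80×10^4, ε/D = 0.00149 → f = 0.02376 (Haaland)
Major: h_f = f(L/D)·V²/2g = 0.02376·2524·0.07012 = 4.204 m
Minor: ΣK = 1.91; h_m = ΣK·V²/2g = 0.1339 m
Total H_L = 4.204 + 0.1339 = 4.338 m

H_L ≈ 4.34 m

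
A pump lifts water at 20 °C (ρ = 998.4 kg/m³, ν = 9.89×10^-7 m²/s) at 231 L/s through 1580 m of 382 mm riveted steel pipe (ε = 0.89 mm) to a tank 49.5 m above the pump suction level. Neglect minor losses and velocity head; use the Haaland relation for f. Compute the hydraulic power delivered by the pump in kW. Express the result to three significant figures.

V = 4Q/(πD²) = 2.016 m/s; Re = 7.79×10^5; ε/D = 0.00233; f = 0.02464
h_f = f(L/D)V²/2g = 21.10 m
Total head H = z + h_f = 49.5 + 21.10 = 70.60 m
P_hyd = ρgQH = 998.4·9.81·0.231·70.60 = 159.7 kW

P_hyd ≈ 160 kW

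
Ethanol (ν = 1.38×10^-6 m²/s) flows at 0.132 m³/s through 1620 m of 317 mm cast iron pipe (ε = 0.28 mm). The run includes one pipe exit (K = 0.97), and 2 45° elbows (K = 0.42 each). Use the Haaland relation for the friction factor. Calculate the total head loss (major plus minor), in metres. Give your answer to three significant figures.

H_L ≈ 14.7 m

V = 4Q/(πD²) = 1.672 m/s; V²/2g = 0.1426 m
Re = 3.84×10^5, ε/D = 8.83×10^-4 → f = 0.01983 (Haaland)
Major: h_f = f(L/D)·V²/2g = 0.01983·5110·0.1426 = 14.44 m
Minor: ΣK = 1.81; h_m = ΣK·V²/2g = 0.2581 m
Total H_L = 14.44 + 0.2581 = 14.70 m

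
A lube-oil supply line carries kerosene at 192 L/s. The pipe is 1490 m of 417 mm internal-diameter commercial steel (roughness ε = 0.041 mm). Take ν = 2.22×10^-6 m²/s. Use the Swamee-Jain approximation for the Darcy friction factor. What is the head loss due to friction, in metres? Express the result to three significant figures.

V = 4Q/(πD²) = 4·0.192/(π·0.417²) = 1.406 m/s
Re = VD/ν = 1.406·0.417/2.22×10^-6 = 2.64×10^5 → turbulent
ε/D = 0.041/417 = 9.83×10^-5
Swamee-Jain: f = 0.01570
h_f = f(L/D)V²/(2g) = 0.01570·(1490/0.417)·1.406²/(2·9.81) = 5.652 m

h_f ≈ 5.65 m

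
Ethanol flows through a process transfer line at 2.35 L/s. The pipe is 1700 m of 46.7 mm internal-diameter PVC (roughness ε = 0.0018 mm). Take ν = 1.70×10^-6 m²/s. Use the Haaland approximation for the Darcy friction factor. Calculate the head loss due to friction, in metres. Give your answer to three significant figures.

h_f ≈ 77.5 m

V = 4Q/(πD²) = 4·0.00235/(π·0.0467²) = 1.372 m/s
Re = VD/ν = 1.372·0.0467/1.70×10^-6 = 3.77×10^4 → turbulent
ε/D = 0.0018/46.7 = 3.85×10^-5
Haaland: f = 0.02218
h_f = f(L/D)V²/(2g) = 0.02218·(1700/0.0467)·1.372²/(2·9.81) = 77.46 m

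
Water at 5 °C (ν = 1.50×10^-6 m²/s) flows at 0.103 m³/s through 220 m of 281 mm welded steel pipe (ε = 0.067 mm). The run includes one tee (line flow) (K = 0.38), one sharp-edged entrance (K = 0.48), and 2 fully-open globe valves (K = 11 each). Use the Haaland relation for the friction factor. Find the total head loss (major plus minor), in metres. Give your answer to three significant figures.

H_L ≈ 5.01 m

V = 4Q/(πD²) = 1.661 m/s; V²/2g = 0.1406 m
Re = 3.11×10^5, ε/D = 2.38×10^-4 → f = 0.01630 (Haaland)
Major: h_f = f(L/D)·V²/2g = 0.01630·782.9·0.1406 = 1.794 m
Minor: ΣK = 22.9; h_m = ΣK·V²/2g = 3.214 m
Total H_L = 1.794 + 3.214 = 5.008 m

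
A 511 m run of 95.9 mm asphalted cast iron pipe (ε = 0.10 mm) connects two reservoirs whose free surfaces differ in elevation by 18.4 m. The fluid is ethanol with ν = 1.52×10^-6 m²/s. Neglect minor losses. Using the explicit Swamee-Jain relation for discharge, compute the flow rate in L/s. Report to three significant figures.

Q ≈ 12.6 L/s

Swamee-Jain (Type II): Q = -0.965·√(gD⁵h_f/L)·ln[ε/(3.7D) + √(3.17ν²L/(gD³h_f))]
√(gD⁵h_f/L) = √(9.81·0.0959⁵·18.4/511) = 0.001693
ε/(3.7D) = 2.82×10^-4; √(3.17ν²L/(gD³h_f)) = 1.53×10^-4
Q = -0.965·0.001693·ln(4.351×10^-4) = 0.01264 m³/s
Check: V = 1.75 m/s, Re = 1.10×10^5, f = 0.02229, h_f = 18.5 m ≈ 18.4 m ✓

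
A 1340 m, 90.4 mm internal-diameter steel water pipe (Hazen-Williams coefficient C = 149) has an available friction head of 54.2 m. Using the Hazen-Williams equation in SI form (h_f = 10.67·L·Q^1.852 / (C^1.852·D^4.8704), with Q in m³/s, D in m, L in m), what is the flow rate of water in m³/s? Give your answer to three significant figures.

Rearranging: Q = [h_f·C^1.852·D^4.8704 / (10.67·L)]^(1/1.852)
Q = [54.2·149^1.852·0.0904^4.8704 / (10.67·1340)]^0.540 = 0.01320 m³/s

Q ≈ 0.0132 m³/s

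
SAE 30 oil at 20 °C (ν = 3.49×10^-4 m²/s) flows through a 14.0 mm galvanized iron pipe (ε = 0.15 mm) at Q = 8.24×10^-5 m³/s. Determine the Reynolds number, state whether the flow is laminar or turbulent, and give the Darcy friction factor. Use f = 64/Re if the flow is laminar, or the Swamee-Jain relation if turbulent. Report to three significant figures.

V = 4Q/(πD²) = 0.5353 m/s
Re = VD/ν = 0.5353·0.0140/3.49×10^-4 = 21.5
Re < 2300 → laminar → f = 64/Re = 2.981

Re ≈ 21.5; laminar; f = 64/Re ≈ 2.98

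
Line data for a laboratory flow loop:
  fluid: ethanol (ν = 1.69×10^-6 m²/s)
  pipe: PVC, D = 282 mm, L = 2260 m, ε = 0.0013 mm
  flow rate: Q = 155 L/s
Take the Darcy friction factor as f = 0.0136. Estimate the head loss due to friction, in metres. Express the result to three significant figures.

h_f ≈ 34.2 m

V = 4Q/(πD²) = 4·0.155/(π·0.282²) = 2.482 m/s
h_f = f(L/D)V²/(2g) = 0.01360·(2260/0.282)·2.482²/(2·9.81) = 34.21 m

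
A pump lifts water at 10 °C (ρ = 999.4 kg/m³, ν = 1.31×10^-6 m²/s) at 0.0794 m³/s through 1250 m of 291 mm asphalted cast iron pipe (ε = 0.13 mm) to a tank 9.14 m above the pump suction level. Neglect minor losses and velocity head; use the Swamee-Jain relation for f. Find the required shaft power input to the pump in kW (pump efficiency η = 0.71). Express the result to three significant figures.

V = 4Q/(πD²) = 1.194 m/s; Re = 2.65×10^5; ε/D = 4.47×10^-4; f = 0.01819
h_f = f(L/D)V²/2g = 5.676 m
Total head H = z + h_f = 9.14 + 5.676 = 14.82 m
P_hyd = ρgQH = 999.4·9.81·0.0794·14.82 = 11.53 kW
P_shaft = P_hyd/η = 11.53/0.71 = 16.24 kW

P_shaft ≈ 16.2 kW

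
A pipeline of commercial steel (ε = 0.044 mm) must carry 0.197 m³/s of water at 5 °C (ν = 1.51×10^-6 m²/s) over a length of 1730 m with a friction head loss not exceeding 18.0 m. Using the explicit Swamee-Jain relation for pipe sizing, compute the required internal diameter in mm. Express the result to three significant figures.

Swamee-Jain (Type III): D = 0.66·[ε^1.25·(LQ²/(gh_f))^4.75 + ν·Q^9.4·(L/(gh_f))^5.2]^0.04
LQ²/(gh_f) = 0.3802; L/(gh_f) = 9.797
Term 1 = ε^1.25·(…)^4.75 = 3.63×10^-8; Term 2 = ν·Q^9.4·(…)^5.2 = 5.02×10^-8
D = 0.66·(3.63×10^-8 + 5.02×10^-8)^0.04 = 0.3444 m = 344 mm
Check: V = 2.12 m/s, Re = 4.82×10^5, f = 0.01484, h_f = 17.0 m ≈ 18.0 m ✓

D ≈ 344 mm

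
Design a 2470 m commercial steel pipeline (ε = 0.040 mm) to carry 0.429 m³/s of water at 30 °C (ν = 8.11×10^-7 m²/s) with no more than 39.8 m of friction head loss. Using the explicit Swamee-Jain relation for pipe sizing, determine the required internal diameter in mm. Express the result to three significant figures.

D ≈ 418 mm

Swamee-Jain (Type III): D = 0.66·[ε^1.25·(LQ²/(gh_f))^4.75 + ν·Q^9.4·(L/(gh_f))^5.2]^0.04
LQ²/(gh_f) = 1.164; L/(gh_f) = 6.326
Term 1 = ε^1.25·(…)^4.75 = 6.55×10^-6; Term 2 = ν·Q^9.4·(…)^5.2 = 4.17×10^-6
D = 0.66·(6.55×10^-6 + 4.17×10^-6)^0.04 = 0.4176 m = 418 mm
Check: V = 3.13 m/s, Re = 1.61×10^6, f = 0.01297, h_f = 38.4 m ≈ 39.8 m ✓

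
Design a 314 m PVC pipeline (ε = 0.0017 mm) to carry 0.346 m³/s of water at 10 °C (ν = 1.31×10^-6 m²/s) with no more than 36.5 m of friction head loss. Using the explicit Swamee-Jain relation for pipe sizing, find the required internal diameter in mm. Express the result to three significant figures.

D ≈ 251 mm

Swamee-Jain (Type III): D = 0.66·[ε^1.25·(LQ²/(gh_f))^4.75 + ν·Q^9.4·(L/(gh_f))^5.2]^0.04
LQ²/(gh_f) = 0.1050; L/(gh_f) = 0.8769
Term 1 = ε^1.25·(…)^4.75 = 1.38×10^-12; Term 2 = ν·Q^9.4·(…)^5.2 = 3.08×10^-11
D = 0.66·(1.38×10^-12 + 3.08×10^-11)^0.04 = 0.2511 m = 251 mm
Check: V = 6.99 m/s, Re = 1.34×10^6, f = 0.01126, h_f = 35.0 m ≈ 36.5 m ✓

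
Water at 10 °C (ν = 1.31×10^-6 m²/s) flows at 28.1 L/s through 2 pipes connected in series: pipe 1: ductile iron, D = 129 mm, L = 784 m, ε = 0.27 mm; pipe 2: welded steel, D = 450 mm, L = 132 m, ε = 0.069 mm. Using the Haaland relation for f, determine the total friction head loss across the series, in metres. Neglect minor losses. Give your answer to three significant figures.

H ≈ 35.1 m

Pipe 1: V = 2.150 m/s, Re = 2.12×10^5, ε/D = 0.00209, f = 0.02447, h_1 = f(L/D)V²/2g = 35.04 m
Pipe 2: V = 0.1767 m/s, Re = 6.07×10^4, ε/D = 1.53×10^-4, f = 0.02034, h_2 = f(L/D)V²/2g = 0.009495 m
Series → Q common, losses add: H = Σh = 35.05 m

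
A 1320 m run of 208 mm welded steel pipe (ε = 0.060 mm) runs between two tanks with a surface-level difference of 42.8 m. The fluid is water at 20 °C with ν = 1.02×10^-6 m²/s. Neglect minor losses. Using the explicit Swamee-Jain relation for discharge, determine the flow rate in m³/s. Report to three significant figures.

Q ≈ 0.0977 m³/s

Swamee-Jain (Type II): Q = -0.965·√(gD⁵h_f/L)·ln[ε/(3.7D) + √(3.17ν²L/(gD³h_f))]
√(gD⁵h_f/L) = √(9.81·0.208⁵·42.8/1320) = 0.01113
ε/(3.7D) = 7.80×10^-5; √(3.17ν²L/(gD³h_f)) = 3.39×10^-5
Q = -0.965·0.01113·ln(1.119×10^-4) = 0.09770 m³/s
Check: V = 2.88 m/s, Re = 5.86×10^5, f = 0.01611, h_f = 43.1 m ≈ 42.8 m ✓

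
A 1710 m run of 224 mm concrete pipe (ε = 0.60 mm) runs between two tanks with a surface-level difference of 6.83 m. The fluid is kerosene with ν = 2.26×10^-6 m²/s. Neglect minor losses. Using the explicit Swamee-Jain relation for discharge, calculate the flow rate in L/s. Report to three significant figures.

Q ≈ 31.7 L/s

Swamee-Jain (Type II): Q = -0.965·√(gD⁵h_f/L)·ln[ε/(3.7D) + √(3.17ν²L/(gD³h_f))]
√(gD⁵h_f/L) = √(9.81·0.224⁵·6.83/1710) = 0.004701
ε/(3.7D) = 7.24×10^-4; √(3.17ν²L/(gD³h_f)) = 1.92×10^-4
Q = -0.965·0.004701·ln(9.157×10^-4) = 0.03173 m³/s
Check: V = 0.805 m/s, Re = 7.98×10^4, f = 0.02734, h_f = 6.90 m ≈ 6.83 m ✓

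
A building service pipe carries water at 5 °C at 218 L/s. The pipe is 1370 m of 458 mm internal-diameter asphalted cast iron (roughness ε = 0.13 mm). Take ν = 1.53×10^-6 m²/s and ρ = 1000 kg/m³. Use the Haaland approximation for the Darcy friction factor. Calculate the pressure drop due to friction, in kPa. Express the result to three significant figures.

Δp ≈ 42.7 kPa

V = 4Q/(πD²) = 4·0.218/(π·0.458²) = 1.323 m/s
Re = VD/ν = 1.323·0.458/1.53×10^-6 = 3.96×10^5 → turbulent
ε/D = 0.13/458 = 2.84×10^-4
Haaland: f = 0.01630
h_f = f(L/D)V²/(2g) = 0.01630·(1370/0.458)·1.323²/(2·9.81) = 4.350 m
Δp = ρg·h_f = 1000·9.81·4.350 = 42.68 kPa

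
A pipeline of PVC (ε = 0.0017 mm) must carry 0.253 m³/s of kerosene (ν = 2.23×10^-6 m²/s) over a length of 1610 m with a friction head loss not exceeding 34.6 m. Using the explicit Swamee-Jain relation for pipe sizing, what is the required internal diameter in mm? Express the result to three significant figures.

D ≈ 324 mm

Swamee-Jain (Type III): D = 0.66·[ε^1.25·(LQ²/(gh_f))^4.75 + ν·Q^9.4·(L/(gh_f))^5.2]^0.04
LQ²/(gh_f) = 0.3036; L/(gh_f) = 4.743
Term 1 = ε^1.25·(…)^4.75 = 2.13×10^-10; Term 2 = ν·Q^9.4·(…)^5.2 = 1.79×10^-8
D = 0.66·(2.13×10^-10 + 1.79×10^-8)^0.04 = 0.3235 m = 324 mm
Check: V = 3.08 m/s, Re = 4.47×10^5, f = 0.01344, h_f = 32.3 m ≈ 34.6 m ✓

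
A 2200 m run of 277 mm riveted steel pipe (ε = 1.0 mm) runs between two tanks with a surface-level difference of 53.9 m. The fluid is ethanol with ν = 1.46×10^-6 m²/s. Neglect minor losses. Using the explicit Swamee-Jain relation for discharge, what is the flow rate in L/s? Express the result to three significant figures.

Swamee-Jain (Type II): Q = -0.965·√(gD⁵h_f/L)·ln[ε/(3.7D) + √(3.17ν²L/(gD³h_f))]
√(gD⁵h_f/L) = √(9.81·0.277⁵·53.9/2200) = 0.01980
ε/(3.7D) = 9.76×10^-4; √(3.17ν²L/(gD³h_f)) = 3.64×10^-5
Q = -0.965·0.01980·ln(0.001012) = 0.1317 m³/s
Check: V = 2.19 m/s, Re = 4.15×10^5, f = 0.02799, h_f = 54.1 m ≈ 53.9 m ✓

Q ≈ 132 L/s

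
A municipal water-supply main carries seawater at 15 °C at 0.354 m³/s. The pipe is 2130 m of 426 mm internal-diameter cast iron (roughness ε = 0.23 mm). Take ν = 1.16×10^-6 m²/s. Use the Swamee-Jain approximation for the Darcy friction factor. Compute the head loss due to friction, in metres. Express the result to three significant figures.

h_f ≈ 27.7 m

V = 4Q/(πD²) = 4·0.354/(π·0.426²) = 2.484 m/s
Re = VD/ν = 2.484·0.426/1.16×10^-6 = 9.12×10^5 → turbulent
ε/D = 0.23/426 = 5.40×10^-4
Swamee-Jain: f = 0.01761
h_f = f(L/D)V²/(2g) = 0.01761·(2130/0.426)·2.484²/(2·9.81) = 27.69 m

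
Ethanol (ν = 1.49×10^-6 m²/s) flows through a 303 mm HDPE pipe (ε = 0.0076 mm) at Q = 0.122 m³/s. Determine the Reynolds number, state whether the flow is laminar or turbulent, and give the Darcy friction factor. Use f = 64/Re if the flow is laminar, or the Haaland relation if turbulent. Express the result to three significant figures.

Re ≈ 3.44×10^5; turbulent; f ≈ 0.0142

V = 4Q/(πD²) = 1.692 m/s
Re = VD/ν = 1.692·0.303/1.49×10^-6 = 3.44×10^5
Re > 4000 → turbulent; ε/D = 2.51×10^-5
Haaland: f = 0.01421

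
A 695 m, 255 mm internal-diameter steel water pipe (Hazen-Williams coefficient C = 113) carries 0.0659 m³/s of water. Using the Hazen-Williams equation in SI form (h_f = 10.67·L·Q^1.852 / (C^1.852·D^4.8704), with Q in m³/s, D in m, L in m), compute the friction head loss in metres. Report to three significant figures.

h_f = 10.67·695·0.0659^1.852 / (113^1.852·0.255^4.8704) = 5.899 m

h_f ≈ 5.90 m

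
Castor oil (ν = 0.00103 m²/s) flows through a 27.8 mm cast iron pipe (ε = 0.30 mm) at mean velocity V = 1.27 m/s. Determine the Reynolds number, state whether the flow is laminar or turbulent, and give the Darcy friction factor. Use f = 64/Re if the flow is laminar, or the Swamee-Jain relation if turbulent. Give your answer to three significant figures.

Re = VD/ν = 1.270·0.0278/0.00103 = 34.3
Re < 2300 → laminar → f = 64/Re = 1.867

Re ≈ 34.3; laminar; f = 64/Re ≈ 1.87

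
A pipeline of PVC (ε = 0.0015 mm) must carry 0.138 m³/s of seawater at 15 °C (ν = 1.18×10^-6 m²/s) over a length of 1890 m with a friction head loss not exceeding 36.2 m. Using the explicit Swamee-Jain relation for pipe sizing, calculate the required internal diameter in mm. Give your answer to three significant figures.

D ≈ 257 mm

Swamee-Jain (Type III): D = 0.66·[ε^1.25·(LQ²/(gh_f))^4.75 + ν·Q^9.4·(L/(gh_f))^5.2]^0.04
LQ²/(gh_f) = 0.1014; L/(gh_f) = 5.322
Term 1 = ε^1.25·(…)^4.75 = 9.95×10^-13; Term 2 = ν·Q^9.4·(…)^5.2 = 5.79×10^-11
D = 0.66·(9.95×10^-13 + 5.79×10^-11)^0.04 = 0.2572 m = 257 mm
Check: V = 2.66 m/s, Re = 5.79×10^5, f = 0.01286, h_f = 33.9 m ≈ 36.2 m ✓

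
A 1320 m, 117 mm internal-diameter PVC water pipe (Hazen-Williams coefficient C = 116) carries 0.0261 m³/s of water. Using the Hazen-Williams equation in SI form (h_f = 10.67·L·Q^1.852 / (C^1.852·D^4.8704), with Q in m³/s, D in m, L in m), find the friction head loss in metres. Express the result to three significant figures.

h_f ≈ 85.4 m

h_f = 10.67·1320·0.0261^1.852 / (116^1.852·0.117^4.8704) = 85.37 m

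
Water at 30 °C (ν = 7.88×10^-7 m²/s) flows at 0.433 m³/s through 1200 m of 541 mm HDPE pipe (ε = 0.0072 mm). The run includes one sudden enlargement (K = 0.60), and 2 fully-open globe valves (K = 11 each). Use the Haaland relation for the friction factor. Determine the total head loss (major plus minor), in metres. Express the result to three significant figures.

V = 4Q/(πD²) = 1.884 m/s; V²/2g = 0.1808 m
Re = 1.29×10^6, ε/D = 1.33×10^-5 → f = 0.01139 (Haaland)
Major: h_f = f(L/D)·V²/2g = 0.01139·2218·0.1808 = 4.570 m
Minor: ΣK = 22.6; h_m = ΣK·V²/2g = 4.087 m
Total H_L = 4.570 + 4.087 = 8.657 m

H_L ≈ 8.66 m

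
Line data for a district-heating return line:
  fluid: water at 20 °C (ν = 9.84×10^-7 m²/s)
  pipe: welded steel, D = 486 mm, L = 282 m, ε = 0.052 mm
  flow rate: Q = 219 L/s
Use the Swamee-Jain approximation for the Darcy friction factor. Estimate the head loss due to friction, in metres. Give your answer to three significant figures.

V = 4Q/(πD²) = 4·0.219/(π·0.486²) = 1.181 m/s
Re = VD/ν = 1.181·0.486/9.84×10^-7 = 5.83×10^5 → turbulent
ε/D = 0.052/486 = 1.07×10^-4
Swamee-Jain: f = 0.01431
h_f = f(L/D)V²/(2g) = 0.01431·(282/0.486)·1.181²/(2·9.81) = 0.5897 m

h_f ≈ 0.590 m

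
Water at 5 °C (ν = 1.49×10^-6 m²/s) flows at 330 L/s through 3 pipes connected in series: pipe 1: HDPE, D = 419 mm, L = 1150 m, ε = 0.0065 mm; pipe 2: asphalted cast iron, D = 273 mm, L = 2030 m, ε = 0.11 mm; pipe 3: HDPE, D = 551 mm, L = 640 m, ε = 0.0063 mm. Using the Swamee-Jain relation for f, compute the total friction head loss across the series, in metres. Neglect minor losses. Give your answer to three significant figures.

H ≈ 211 m

Pipe 1: V = 2.393 m/s, Re = 6.73×10^5, ε/D = 1.55×10^-5, f = 0.01272, h_1 = f(L/D)V²/2g = 10.19 m
Pipe 2: V = 5.638 m/s, Re = 1.03×10^6, ε/D = 4.03×10^-4, f = 0.01659, h_2 = f(L/D)V²/2g = 199.8 m
Pipe 3: V = 1.384 m/s, Re = 5.12×10^5, ε/D = 1.14×10^-5, f = 0.01322, h_3 = f(L/D)V²/2g = 1.499 m
Series → Q common, losses add: H = Σh = 211.5 m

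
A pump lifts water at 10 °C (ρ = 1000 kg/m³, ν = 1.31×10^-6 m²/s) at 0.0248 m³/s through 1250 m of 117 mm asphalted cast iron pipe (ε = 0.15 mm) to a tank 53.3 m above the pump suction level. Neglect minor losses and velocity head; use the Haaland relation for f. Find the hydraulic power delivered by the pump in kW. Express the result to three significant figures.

P_hyd ≈ 28.4 kW

V = 4Q/(πD²) = 2.307 m/s; Re = 2.06×10^5; ε/D = 0.00128; f = 0.02194
h_f = f(L/D)V²/2g = 63.58 m
Total head H = z + h_f = 53.3 + 63.58 = 116.9 m
P_hyd = ρgQH = 1000·9.81·0.0248·116.9 = 28.44 kW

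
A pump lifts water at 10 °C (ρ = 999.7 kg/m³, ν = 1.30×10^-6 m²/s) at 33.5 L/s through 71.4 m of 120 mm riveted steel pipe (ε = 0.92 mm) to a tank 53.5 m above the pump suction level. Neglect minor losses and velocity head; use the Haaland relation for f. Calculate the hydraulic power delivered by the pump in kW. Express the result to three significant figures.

P_hyd ≈ 20.6 kW

V = 4Q/(πD²) = 2.962 m/s; Re = 2.73×10^5; ε/D = 0.00767; f = 0.03503
h_f = f(L/D)V²/2g = 9.319 m
Total head H = z + h_f = 53.5 + 9.319 = 62.82 m
P_hyd = ρgQH = 999.7·9.81·0.0335·62.82 = 20.64 kW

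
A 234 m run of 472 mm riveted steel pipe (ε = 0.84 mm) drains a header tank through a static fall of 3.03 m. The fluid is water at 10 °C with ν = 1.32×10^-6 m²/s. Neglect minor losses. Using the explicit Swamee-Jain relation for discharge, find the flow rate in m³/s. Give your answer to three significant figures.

Swamee-Jain (Type II): Q = -0.965·√(gD⁵h_f/L)·ln[ε/(3.7D) + √(3.17ν²L/(gD³h_f))]
√(gD⁵h_f/L) = √(9.81·0.472⁵·3.03/234) = 0.05455
ε/(3.7D) = 4.81×10^-4; √(3.17ν²L/(gD³h_f)) = 2.03×10^-5
Q = -0.965·0.05455·ln(5.013×10^-4) = 0.4000 m³/s
Check: V = 2.29 m/s, Re = 8.17×10^5, f = 0.02304, h_f = 3.04 m ≈ 3.03 m ✓

Q ≈ 0.400 m³/s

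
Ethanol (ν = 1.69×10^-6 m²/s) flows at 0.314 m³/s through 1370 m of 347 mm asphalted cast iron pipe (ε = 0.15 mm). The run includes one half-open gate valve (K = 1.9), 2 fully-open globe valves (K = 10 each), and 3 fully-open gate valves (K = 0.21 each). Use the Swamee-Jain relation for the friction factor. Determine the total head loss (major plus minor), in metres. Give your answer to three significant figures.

V = 4Q/(πD²) = 3.320 m/s; V²/2g = 0.5619 m
Re = 6.82×10^5, ε/D = 4.32×10^-4 → f = 0.01707 (Swamee-Jain)
Major: h_f = f(L/D)·V²/2g = 0.01707·3948·0.5619 = 37.88 m
Minor: ΣK = 22.5; h_m = ΣK·V²/2g = 12.66 m
Total H_L = 37.88 + 12.66 = 50.54 m

H_L ≈ 50.5 m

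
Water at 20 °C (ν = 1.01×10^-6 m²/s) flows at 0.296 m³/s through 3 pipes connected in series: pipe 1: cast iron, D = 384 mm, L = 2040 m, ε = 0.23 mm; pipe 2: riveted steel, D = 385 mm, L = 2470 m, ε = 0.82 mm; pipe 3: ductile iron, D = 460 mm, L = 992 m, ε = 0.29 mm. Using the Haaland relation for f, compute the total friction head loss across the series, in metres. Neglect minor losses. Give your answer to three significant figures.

H ≈ 88.6 m

Pipe 1: V = 2.556 m/s, Re = 9.72×10^5, ε/D = 5.99×10^-4, f = 0.01783, h_1 = f(L/D)V²/2g = 31.54 m
Pipe 2: V = 2.543 m/s, Re = 9.69×10^5, ε/D = 0.00213, f = 0.02403, h_2 = f(L/D)V²/2g = 50.79 m
Pipe 3: V = 1.781 m/s, Re = 8.11×10^5, ε/D = 6.30×10^-4, f = 0.01809, h_3 = f(L/D)V²/2g = 6.309 m
Series → Q common, losses add: H = Σh = 88.63 m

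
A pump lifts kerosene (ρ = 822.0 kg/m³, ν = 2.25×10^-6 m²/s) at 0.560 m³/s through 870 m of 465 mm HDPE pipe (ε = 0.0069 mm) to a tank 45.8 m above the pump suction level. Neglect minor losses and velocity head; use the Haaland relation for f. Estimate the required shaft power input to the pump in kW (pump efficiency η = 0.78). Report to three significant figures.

P_shaft ≈ 341 kW

V = 4Q/(πD²) = 3.298 m/s; Re = 6.81×10^5; ε/D = 1.48×10^-5; f = 0.01258
h_f = f(L/D)V²/2g = 13.05 m
Total head H = z + h_f = 45.8 + 13.05 = 58.85 m
P_hyd = ρgQH = 822.0·9.81·0.560·58.85 = 265.7 kW
P_shaft = P_hyd/η = 265.7/0.78 = 340.7 kW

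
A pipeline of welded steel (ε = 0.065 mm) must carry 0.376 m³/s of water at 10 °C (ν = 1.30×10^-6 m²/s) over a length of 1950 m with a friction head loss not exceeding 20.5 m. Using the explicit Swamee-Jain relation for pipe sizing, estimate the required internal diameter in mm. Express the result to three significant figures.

Swamee-Jain (Type III): D = 0.66·[ε^1.25·(LQ²/(gh_f))^4.75 + ν·Q^9.4·(L/(gh_f))^5.2]^0.04
LQ²/(gh_f) = 1.371; L/(gh_f) = 9.696
Term 1 = ε^1.25·(…)^4.75 = 2.61×10^-5; Term 2 = ν·Q^9.4·(…)^5.2 = 1.78×10^-5
D = 0.66·(2.61×10^-5 + 1.78×10^-5)^0.04 = 0.4418 m = 442 mm
Check: V = 2.45 m/s, Re = 8.33×10^5, f = 0.01434, h_f = 19.4 m ≈ 20.5 m ✓

D ≈ 442 mm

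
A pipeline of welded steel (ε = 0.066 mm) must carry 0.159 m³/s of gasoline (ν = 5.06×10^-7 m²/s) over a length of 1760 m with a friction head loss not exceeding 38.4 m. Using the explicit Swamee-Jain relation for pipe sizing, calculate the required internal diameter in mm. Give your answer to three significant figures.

D ≈ 274 mm

Swamee-Jain (Type III): D = 0.66·[ε^1.25·(LQ²/(gh_f))^4.75 + ν·Q^9.4·(L/(gh_f))^5.2]^0.04
LQ²/(gh_f) = 0.1181; L/(gh_f) = 4.672
Term 1 = ε^1.25·(…)^4.75 = 2.33×10^-10; Term 2 = ν·Q^9.4·(…)^5.2 = 4.77×10^-11
D = 0.66·(2.33×10^-10 + 4.77×10^-11)^0.04 = 0.2738 m = 274 mm
Check: V = 2.70 m/s, Re = 1.46×10^6, f = 0.01495, h_f = 35.7 m ≈ 38.4 m ✓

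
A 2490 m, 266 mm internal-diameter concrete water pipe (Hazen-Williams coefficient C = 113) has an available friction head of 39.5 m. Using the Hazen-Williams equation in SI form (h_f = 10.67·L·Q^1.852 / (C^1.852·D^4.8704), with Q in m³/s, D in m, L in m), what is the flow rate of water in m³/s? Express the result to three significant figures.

Q ≈ 0.103 m³/s

Rearranging: Q = [h_f·C^1.852·D^4.8704 / (10.67·L)]^(1/1.852)
Q = [39.5·113^1.852·0.266^4.8704 / (10.67·2490)]^0.540 = 0.1032 m³/s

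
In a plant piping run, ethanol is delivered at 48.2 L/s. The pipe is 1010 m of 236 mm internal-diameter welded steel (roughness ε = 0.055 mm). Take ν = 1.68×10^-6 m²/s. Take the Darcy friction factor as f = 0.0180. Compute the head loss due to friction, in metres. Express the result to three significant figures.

V = 4Q/(πD²) = 4·0.0482/(π·0.236²) = 1.102 m/s
h_f = f(L/D)V²/(2g) = 0.01800·(1010/0.236)·1.102²/(2·9.81) = 4.767 m

h_f ≈ 4.77 m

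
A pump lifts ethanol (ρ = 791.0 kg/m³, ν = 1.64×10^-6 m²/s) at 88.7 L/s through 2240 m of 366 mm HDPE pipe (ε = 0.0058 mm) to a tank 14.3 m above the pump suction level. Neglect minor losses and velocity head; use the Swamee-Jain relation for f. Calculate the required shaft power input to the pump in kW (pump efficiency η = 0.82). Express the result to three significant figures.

V = 4Q/(πD²) = 0.8431 m/s; Re = 1.88×10^5; ε/D = 1.58×10^-5; f = 0.01586
h_f = f(L/D)V²/2g = 3.516 m
Total head H = z + h_f = 14.3 + 3.516 = 17.82 m
P_hyd = ρgQH = 791.0·9.81·0.0887·17.82 = 12.26 kW
P_shaft = P_hyd/η = 12.26/0.82 = 14.95 kW

P_shaft ≈ 15.0 kW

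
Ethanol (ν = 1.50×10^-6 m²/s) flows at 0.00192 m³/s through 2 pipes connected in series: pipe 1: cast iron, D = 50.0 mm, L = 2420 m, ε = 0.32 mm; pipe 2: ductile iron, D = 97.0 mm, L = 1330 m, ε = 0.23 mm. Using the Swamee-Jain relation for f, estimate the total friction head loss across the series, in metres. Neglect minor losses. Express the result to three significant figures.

Pipe 1: V = 0.9778 m/s, Re = 3.26×10^4, ε/D = 0.00640, f = 0.03554, h_1 = f(L/D)V²/2g = 83.84 m
Pipe 2: V = 0.2598 m/s, Re = 1.68×10^4, ε/D = 0.00237, f = 0.03164, h_2 = f(L/D)V²/2g = 1.492 m
Series → Q common, losses add: H = Σh = 85.33 m

H ≈ 85.3 m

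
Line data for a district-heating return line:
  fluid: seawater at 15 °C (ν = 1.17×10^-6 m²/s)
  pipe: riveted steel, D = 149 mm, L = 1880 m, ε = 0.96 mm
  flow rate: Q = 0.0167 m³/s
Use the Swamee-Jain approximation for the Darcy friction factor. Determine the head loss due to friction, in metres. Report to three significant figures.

h_f ≈ 19.9 m

V = 4Q/(πD²) = 4·0.0167/(π·0.149²) = 0.9578 m/s
Re = VD/ν = 0.9578·0.149/1.17×10^-6 = 1.22×10^5 → turbulent
ε/D = 0.96/149 = 0.00644
Swamee-Jain: f = 0.03372
h_f = f(L/D)V²/(2g) = 0.03372·(1880/0.149)·0.9578²/(2·9.81) = 19.89 m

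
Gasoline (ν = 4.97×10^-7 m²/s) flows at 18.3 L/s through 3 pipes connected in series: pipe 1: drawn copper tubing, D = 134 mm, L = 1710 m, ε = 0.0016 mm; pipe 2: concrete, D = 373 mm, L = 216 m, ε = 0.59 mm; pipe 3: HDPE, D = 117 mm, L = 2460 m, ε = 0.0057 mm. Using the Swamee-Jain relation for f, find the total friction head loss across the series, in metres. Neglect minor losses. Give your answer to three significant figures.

H ≈ 59.8 m

Pipe 1: V = 1.298 m/s, Re = 3.50×10^5, ε/D = 1.19×10^-5, f = 0.01412, h_1 = f(L/D)V²/2g = 15.47 m
Pipe 2: V = 0.1675 m/s, Re = 1.26×10^5, ε/D = 0.00158, f = 0.02381, h_2 = f(L/D)V²/2g = 0.01971 m
Pipe 3: V = 1.702 m/s, Re = 4.01×10^5, ε/D = 4.87×10^-5, f = 0.01427, h_3 = f(L/D)V²/2g = 44.30 m
Series → Q common, losses add: H = Σh = 59.79 m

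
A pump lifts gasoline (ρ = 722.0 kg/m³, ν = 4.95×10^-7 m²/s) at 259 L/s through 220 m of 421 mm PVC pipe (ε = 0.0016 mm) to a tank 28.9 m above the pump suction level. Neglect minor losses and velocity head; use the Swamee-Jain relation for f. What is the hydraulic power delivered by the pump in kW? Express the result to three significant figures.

P_hyd ≈ 54.9 kW

V = 4Q/(πD²) = 1.861 m/s; Re = 1.58×10^6; ε/D = 3.80×10^-6; f = 0.01089
h_f = f(L/D)V²/2g = 1.004 m
Total head H = z + h_f = 28.9 + 1.004 = 29.90 m
P_hyd = ρgQH = 722.0·9.81·0.259·29.90 = 54.86 kW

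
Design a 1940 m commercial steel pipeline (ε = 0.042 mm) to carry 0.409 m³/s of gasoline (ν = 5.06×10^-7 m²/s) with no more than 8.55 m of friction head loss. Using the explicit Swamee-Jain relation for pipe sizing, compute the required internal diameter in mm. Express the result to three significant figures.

D ≈ 526 mm

Swamee-Jain (Type III): D = 0.66·[ε^1.25·(LQ²/(gh_f))^4.75 + ν·Q^9.4·(L/(gh_f))^5.2]^0.04
LQ²/(gh_f) = 3.869; L/(gh_f) = 23.13
Term 1 = ε^1.25·(…)^4.75 = 0.00209; Term 2 = ν·Q^9.4·(…)^5.2 = 0.00141
D = 0.66·(0.00209 + 0.00141)^0.04 = 0.5264 m = 526 mm
Check: V = 1.88 m/s, Re = 1.96×10^6, f = 0.01252, h_f = 8.31 m ≈ 8.55 m ✓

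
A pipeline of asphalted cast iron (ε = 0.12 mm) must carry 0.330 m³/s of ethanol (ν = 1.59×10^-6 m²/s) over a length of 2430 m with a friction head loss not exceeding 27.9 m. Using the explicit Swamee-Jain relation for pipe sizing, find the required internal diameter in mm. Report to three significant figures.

Swamee-Jain (Type III): D = 0.66·[ε^1.25·(LQ²/(gh_f))^4.75 + ν·Q^9.4·(L/(gh_f))^5.2]^0.04
LQ²/(gh_f) = 0.9669; L/(gh_f) = 8.878
Term 1 = ε^1.25·(…)^4.75 = 1.07×10^-5; Term 2 = ν·Q^9.4·(…)^5.2 = 4.04×10^-6
D = 0.66·(1.07×10^-5 + 4.04×10^-6)^0.04 = 0.4230 m = 423 mm
Check: V = 2.35 m/s, Re = 6.25×10^5, f = 0.01600, h_f = 25.9 m ≈ 27.9 m ✓

D ≈ 423 mm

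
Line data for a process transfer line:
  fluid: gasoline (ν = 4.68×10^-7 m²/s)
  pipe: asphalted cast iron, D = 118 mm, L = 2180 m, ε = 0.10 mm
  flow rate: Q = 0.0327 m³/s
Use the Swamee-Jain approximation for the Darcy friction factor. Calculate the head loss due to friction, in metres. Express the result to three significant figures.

V = 4Q/(πD²) = 4·0.0327/(π·0.118²) = 2.990 m/s
Re = VD/ν = 2.990·0.118/4.68×10^-7 = 7.54×10^5 → turbulent
ε/D = 0.10/118 = 8.47×10^-4
Swamee-Jain: f = 0.01942
h_f = f(L/D)V²/(2g) = 0.01942·(2180/0.118)·2.990²/(2·9.81) = 163.5 m

h_f ≈ 164 m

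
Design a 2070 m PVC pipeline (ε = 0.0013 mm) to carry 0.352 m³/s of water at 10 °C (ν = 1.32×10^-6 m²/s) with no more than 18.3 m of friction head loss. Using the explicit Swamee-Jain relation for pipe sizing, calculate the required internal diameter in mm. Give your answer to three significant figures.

Swamee-Jain (Type III): D = 0.66·[ε^1.25·(LQ²/(gh_f))^4.75 + ν·Q^9.4·(L/(gh_f))^5.2]^0.04
LQ²/(gh_f) = 1.429; L/(gh_f) = 11.53
Term 1 = ε^1.25·(…)^4.75 = 2.39×10^-7; Term 2 = ν·Q^9.4·(…)^5.2 = 2.40×10^-5
D = 0.66·(2.39×10^-7 + 2.40×10^-5)^0.04 = 0.4314 m = 431 mm
Check: V = 2.41 m/s, Re = 7.87×10^5, f = 0.01215, h_f = 17.2 m ≈ 18.3 m ✓

D ≈ 431 mm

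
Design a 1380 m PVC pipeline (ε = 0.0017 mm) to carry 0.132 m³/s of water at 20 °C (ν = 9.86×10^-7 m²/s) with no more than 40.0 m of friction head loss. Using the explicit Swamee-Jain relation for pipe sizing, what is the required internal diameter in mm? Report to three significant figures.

Swamee-Jain (Type III): D = 0.66·[ε^1.25·(LQ²/(gh_f))^4.75 + ν·Q^9.4·(L/(gh_f))^5.2]^0.04
LQ²/(gh_f) = 0.06128; L/(gh_f) = 3.517
Term 1 = ε^1.25·(…)^4.75 = 1.07×10^-13; Term 2 = ν·Q^9.4·(…)^5.2 = 3.69×10^-12
D = 0.66·(1.07×10^-13 + 3.69×10^-12)^0.04 = 0.2305 m = 231 mm
Check: V = 3.16 m/s, Re = 7.39×10^5, f = 0.01237, h_f = 37.8 m ≈ 40.0 m ✓

D ≈ 231 mm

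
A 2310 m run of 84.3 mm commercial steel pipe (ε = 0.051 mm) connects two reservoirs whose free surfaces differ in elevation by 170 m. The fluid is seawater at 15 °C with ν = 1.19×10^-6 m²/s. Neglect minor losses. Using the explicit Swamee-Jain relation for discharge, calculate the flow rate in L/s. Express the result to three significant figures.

Swamee-Jain (Type II): Q = -0.965·√(gD⁵h_f/L)·ln[ε/(3.7D) + √(3.17ν²L/(gD³h_f))]
√(gD⁵h_f/L) = √(9.81·0.0843⁵·170/2310) = 0.001753
ε/(3.7D) = 1.64×10^-4; √(3.17ν²L/(gD³h_f)) = 1.02×10^-4
Q = -0.965·0.001753·ln(2.654×10^-4) = 0.01393 m³/s
Check: V = 2.50 m/s, Re = 1.77×10^5, f = 0.01967, h_f = 171 m ≈ 170 m ✓

Q ≈ 13.9 L/s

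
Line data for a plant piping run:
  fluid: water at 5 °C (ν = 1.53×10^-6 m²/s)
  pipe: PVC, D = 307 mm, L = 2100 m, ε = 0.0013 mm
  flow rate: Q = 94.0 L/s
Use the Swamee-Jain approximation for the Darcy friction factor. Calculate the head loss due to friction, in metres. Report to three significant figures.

V = 4Q/(πD²) = 4·0.0940/(π·0.307²) = 1.270 m/s
Re = VD/ν = 1.270·0.307/1.53×10^-6 = 2.55×10^5 → turbulent
ε/D = 0.0013/307 = 4.23×10^-6
Swamee-Jain: f = 0.01487
h_f = f(L/D)V²/(2g) = 0.01487·(2100/0.307)·1.270²/(2·9.81) = 8.360 m

h_f ≈ 8.36 m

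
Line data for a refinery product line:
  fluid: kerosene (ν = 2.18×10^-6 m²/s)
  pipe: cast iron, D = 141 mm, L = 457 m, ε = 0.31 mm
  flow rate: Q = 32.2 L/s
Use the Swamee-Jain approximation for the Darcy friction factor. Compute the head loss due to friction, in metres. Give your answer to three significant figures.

h_f ≈ 17.9 m

V = 4Q/(πD²) = 4·0.0322/(π·0.141²) = 2.062 m/s
Re = VD/ν = 2.062·0.141/2.18×10^-6 = 1.33×10^5 → turbulent
ε/D = 0.31/141 = 0.00220
Swamee-Jain: f = 0.02545
h_f = f(L/D)V²/(2g) = 0.02545·(457/0.141)·2.062²/(2·9.81) = 17.88 m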